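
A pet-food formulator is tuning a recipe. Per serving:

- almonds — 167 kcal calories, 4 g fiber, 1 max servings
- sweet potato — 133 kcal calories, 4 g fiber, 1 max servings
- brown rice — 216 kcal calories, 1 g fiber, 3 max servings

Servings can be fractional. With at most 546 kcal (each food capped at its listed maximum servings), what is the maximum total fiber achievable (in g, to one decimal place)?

9.1 g

Fiber per kcal: sweet potato 0.03008, almonds 0.02395, brown rice 0.00463.
Take 1 serving of sweet potato: uses 133 kcal, +4.0 g fiber (running total 4.0 g).
Take 1 serving of almonds: uses 167 kcal, +4.0 g fiber (running total 8.0 g).
Take 1.139 servings of brown rice: uses 246 kcal, +1.1 g fiber (running total 9.1 g).
Greedy by best ratio exhausts the calories allowance optimally: 9.1 g.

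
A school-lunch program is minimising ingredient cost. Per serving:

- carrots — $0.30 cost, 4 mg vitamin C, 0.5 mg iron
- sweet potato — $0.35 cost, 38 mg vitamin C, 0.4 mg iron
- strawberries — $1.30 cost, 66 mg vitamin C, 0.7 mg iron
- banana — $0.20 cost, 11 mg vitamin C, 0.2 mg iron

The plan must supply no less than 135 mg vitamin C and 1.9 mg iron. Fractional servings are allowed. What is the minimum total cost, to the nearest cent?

$1.52

carrots only: max(135/4, 1.9/0.5) = 33.75 servings → $10.12.
sweet potato only: max(135/38, 1.9/0.4) = 4.75 servings → $1.66.
strawberries only: max(135/66, 1.9/0.7) = 2.714 servings → $3.53.
banana only: max(135/11, 1.9/0.2) = 12.27 servings → $2.45.
carrots + sweet potato with both tight: 1.046 servings and 3.443 servings → $1.52.
carrots + strawberries with both tight: 1.023 servings and 1.983 servings → $2.89.
carrots + banana: the both-tight solution has a negative serving — not a feasible corner.
sweet potato + strawberries: intersection lies outside the first quadrant.
sweet potato + banana with both tight: 1.906 servings and 5.688 servings → $1.80.
strawberries + banana with both tight: 1.109 servings and 5.618 servings → $2.57.
The minimum over all feasible corners is $1.52.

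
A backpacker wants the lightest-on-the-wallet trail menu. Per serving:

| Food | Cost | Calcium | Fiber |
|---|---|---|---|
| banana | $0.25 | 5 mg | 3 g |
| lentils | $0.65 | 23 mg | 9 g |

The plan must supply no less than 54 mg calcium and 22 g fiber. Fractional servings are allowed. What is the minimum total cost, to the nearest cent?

$1.59

banana only: max(54/5, 22/3) = 10.8 servings → $2.70.
lentils only: max(54/23, 22/9) = 2.444 servings → $1.59.
banana + lentils with both tight: 0.8333 servings and 2.167 servings → $1.62.
The minimum over all feasible corners is $1.59.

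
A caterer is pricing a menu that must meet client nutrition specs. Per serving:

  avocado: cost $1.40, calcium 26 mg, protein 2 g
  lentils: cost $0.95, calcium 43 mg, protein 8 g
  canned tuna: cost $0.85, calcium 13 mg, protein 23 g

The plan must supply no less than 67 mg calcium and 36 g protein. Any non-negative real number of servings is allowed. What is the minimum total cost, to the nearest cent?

A basic optimal solution has at most two foods positive. Try each food alone and each pair with both targets met exactly.
avocado only: max(67/26, 36/2) = 18 servings → $25.20.
lentils only: max(67/43, 36/8) = 4.5 servings → $4.28.
canned tuna only: max(67/13, 36/23) = 5.154 servings → $4.38.
avocado + lentils: intersection lies outside the first quadrant.
avocado + canned tuna with both tight: 1.876 servings and 1.402 servings → $3.82.
lentils + canned tuna with both tight: 1.212 servings and 1.144 servings → $2.12.
So the least-cost plan costs $2.12.

$2.12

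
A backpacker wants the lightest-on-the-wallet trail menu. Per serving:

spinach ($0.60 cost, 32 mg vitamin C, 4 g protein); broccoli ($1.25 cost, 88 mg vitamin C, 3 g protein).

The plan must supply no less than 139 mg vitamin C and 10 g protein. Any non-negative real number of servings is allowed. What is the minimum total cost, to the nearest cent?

$2.24

spinach only: max(139/32, 10/4) = 4.344 servings → $2.61.
broccoli only: max(139/88, 10/3) = 3.333 servings → $4.17.
spinach + broccoli with both tight: 1.809 servings and 0.9219 servings → $2.24.
The minimum over all feasible corners is $2.24.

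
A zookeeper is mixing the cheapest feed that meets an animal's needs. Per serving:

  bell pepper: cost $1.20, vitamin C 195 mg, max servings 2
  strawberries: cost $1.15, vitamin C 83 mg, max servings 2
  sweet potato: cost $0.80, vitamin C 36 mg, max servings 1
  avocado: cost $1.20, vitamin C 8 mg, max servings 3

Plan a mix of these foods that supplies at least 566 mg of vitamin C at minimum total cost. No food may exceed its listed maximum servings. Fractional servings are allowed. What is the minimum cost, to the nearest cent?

$4.92

Cost per mg of vitamin C: bell pepper $0.0062, strawberries $0.0139, sweet potato $0.0222, avocado $0.1500.
Take 2 servings of bell pepper: +390.0 mg vitamin C for $2.40 (total $2.40, still need 176.0 mg).
Take 2 servings of strawberries: +166.0 mg vitamin C for $2.30 (total $4.70, still need 10.0 mg).
Take 0.2778 servings of sweet potato: +10.0 mg vitamin C for $0.22 (total $4.92, still need 0.0 mg).
Filling from the cheapest source first is optimal under one linear minimum: $4.92.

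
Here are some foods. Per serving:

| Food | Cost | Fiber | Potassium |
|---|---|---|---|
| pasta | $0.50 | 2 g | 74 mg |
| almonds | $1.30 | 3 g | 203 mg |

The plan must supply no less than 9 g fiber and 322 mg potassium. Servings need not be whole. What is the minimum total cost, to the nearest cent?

$2.25

At the optimum either one food covers both requirements or two foods hit both targets exactly; no other combination can be cheaper.
pasta only: max(9/2, 322/74) = 4.5 servings → $2.25.
almonds only: max(9/3, 322/203) = 3 servings → $3.90.
pasta + almonds: intersection lies outside the first quadrant.
Cheapest feasible corner: $2.25.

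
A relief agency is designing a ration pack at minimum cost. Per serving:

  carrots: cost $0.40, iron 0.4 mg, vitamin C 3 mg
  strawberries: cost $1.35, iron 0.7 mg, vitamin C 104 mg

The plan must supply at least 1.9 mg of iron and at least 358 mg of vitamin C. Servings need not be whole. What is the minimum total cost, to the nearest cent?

The cheapest plan sits at a corner of the feasible region — with two constraints it uses at most two foods.
carrots only: max(1.9/0.4, 358/3) = 119.3 servings → $47.73.
strawberries only: max(1.9/0.7, 358/104) = 3.442 servings → $4.65.
carrots + strawberries: the both-tight solution has a negative serving — not a feasible corner.
So the least-cost plan costs $4.65.

$4.65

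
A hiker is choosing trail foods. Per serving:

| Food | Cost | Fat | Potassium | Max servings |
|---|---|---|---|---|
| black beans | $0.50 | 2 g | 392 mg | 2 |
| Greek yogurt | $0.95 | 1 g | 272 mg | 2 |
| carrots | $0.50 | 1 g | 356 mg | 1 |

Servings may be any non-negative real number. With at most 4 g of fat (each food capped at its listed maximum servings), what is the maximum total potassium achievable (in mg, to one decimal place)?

1096.0 mg

Potassium per g fat: carrots 356, Greek yogurt 272, black beans 196.
Take 1 serving of carrots: uses 1 g fat, +356.0 mg potassium (running total 356.0 mg).
Take 2 servings of Greek yogurt: uses 2 g fat, +544.0 mg potassium (running total 900.0 mg).
Take 0.5 servings of black beans: uses 1 g fat, +196.0 mg potassium (running total 1096.0 mg).
Filling greedily by potassium-per-g fat is optimal for one linear limit, giving 1096.0 mg.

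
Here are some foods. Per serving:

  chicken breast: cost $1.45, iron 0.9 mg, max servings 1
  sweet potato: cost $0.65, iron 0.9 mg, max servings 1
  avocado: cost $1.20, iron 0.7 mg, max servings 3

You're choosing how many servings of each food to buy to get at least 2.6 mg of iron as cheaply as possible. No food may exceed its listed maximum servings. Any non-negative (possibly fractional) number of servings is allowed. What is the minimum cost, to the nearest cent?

Cost per mg of iron: sweet potato $0.7222, chicken breast $1.6111, avocado $1.7143.
Take 1 serving of sweet potato: +0.9 mg iron for $0.65 (total $0.65, still need 1.7 mg).
Take 1 serving of chicken breast: +0.9 mg iron for $1.45 (total $2.10, still need 0.8 mg).
Take 1.143 servings of avocado: +0.8 mg iron for $1.37 (total $3.47, still need 0.0 mg).
Filling from the cheapest source first is optimal under one linear minimum: $3.47.

$3.47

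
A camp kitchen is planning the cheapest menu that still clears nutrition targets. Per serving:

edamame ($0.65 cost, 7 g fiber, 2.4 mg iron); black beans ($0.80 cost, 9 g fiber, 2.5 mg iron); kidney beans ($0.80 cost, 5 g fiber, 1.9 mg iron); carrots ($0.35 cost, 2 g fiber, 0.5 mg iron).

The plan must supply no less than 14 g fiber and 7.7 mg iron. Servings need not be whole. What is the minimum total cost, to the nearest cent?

Check every corner: each single food scaled to meet both minima, and each pair solved so both constraints bind.
edamame only: max(14/7, 7.7/2.4) = 3.208 servings → $2.09.
black beans only: max(14/9, 7.7/2.5) = 3.08 servings → $2.46.
kidney beans only: max(14/5, 7.7/1.9) = 4.053 servings → $3.24.
carrots only: max(14/2, 7.7/0.5) = 15.4 servings → $5.39.
edamame + black beans with both targets exact would need a negative amount; discard.
edamame + kidney beans: intersection lies outside the first quadrant.
edamame + carrots: the both-tight solution has a negative serving — not a feasible corner.
black beans + kidney beans: the both-tight solution has a negative serving — not a feasible corner.
black beans + carrots with both targets exact would need a negative amount; discard.
kidney beans + carrots with both targets exact would need a negative amount; discard.
Cheapest feasible corner: $2.09.

$2.09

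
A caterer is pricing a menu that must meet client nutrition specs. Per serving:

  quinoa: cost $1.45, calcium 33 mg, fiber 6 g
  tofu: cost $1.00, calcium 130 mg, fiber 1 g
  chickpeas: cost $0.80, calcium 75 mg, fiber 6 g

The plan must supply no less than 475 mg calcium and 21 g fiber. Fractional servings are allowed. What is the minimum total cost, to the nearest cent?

$4.37

Two binding constraints pin down two serving amounts, so the optimal mix uses at most two foods. The candidates are each food alone (scaled to the tighter of calcium/fiber) and each pair with both constraints tight.
quinoa only: max(475/33, 21/6) = 14.39 servings → $20.87.
tofu only: max(475/130, 21/1) = 21 servings → $21.00.
chickpeas only: max(475/75, 21/6) = 6.333 servings → $5.07.
quinoa + tofu with both tight: 3.019 servings and 2.888 servings → $7.26.
quinoa + chickpeas with both targets exact would need a negative amount; discard.
tofu + chickpeas with both tight: 1.809 servings and 3.199 servings → $4.37.
The minimum over all feasible corners is $4.37.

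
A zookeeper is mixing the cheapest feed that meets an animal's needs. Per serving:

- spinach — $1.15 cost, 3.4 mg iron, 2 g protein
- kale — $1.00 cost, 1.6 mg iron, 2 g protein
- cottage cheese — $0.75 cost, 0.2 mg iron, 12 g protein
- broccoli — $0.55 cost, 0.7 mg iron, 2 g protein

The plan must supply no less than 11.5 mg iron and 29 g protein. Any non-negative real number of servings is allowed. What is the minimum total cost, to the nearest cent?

For a min-cost LP with two ≥-constraints, a basic feasible solution has at most two positive variables.
spinach only: max(11.5/3.4, 29/2) = 14.5 servings → $16.68.
kale only: max(11.5/1.6, 29/2) = 14.5 servings → $14.50.
cottage cheese only: max(11.5/0.2, 29/12) = 57.5 servings → $43.12.
broccoli only: max(11.5/0.7, 29/2) = 16.43 servings → $9.04.
spinach + kale: the both-tight solution has a negative serving — not a feasible corner.
spinach + cottage cheese with both tight: 3.272 servings and 1.871 servings → $5.17.
spinach + broccoli with both tight: 0.5 servings and 14 servings → $8.28.
kale + cottage cheese with both tight: 7.032 servings and 1.245 servings → $7.97.
kale + broccoli with both tight: 1.5 servings and 13 servings → $8.65.
cottage cheese + broccoli with both targets exact would need a negative amount; discard.
Cheapest feasible corner: $5.17.

$5.17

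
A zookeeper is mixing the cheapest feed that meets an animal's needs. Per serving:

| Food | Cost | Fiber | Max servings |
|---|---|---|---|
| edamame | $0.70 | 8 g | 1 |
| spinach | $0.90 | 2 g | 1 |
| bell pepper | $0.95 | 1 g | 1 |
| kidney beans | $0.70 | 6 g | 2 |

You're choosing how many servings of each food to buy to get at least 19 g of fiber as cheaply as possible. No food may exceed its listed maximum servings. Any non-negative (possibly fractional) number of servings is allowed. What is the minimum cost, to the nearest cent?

Cost per g of fiber: edamame $0.0875, kidney beans $0.1167, spinach $0.4500, bell pepper $0.9500.
Take 1 serving of edamame: +8.0 g fiber for $0.70 (total $0.70, still need 11.0 g).
Take 1.833 servings of kidney beans: +11.0 g fiber for $1.28 (total $1.98, still need 0.0 g).
Filling from the cheapest source first is optimal under one linear minimum: $1.98.

$1.98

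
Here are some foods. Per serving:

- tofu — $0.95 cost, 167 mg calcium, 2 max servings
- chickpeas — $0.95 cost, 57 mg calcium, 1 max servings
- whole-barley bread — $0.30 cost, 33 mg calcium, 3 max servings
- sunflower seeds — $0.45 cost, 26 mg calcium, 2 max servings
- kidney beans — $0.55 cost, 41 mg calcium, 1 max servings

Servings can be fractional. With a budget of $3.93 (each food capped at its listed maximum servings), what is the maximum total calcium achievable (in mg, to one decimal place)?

Calcium per dollar: tofu 175.8, whole-barley bread 110, kidney beans 74.55, chickpeas 60, sunflower seeds 57.78.
Take 2 servings of tofu: spends $1.90, +334.0 mg calcium (running total 334.0 mg).
Take 3 servings of whole-barley bread: spends $0.90, +99.0 mg calcium (running total 433.0 mg).
Take 1 serving of kidney beans: spends $0.55, +41.0 mg calcium (running total 474.0 mg).
Take 0.6105 servings of chickpeas: spends $0.58, +34.8 mg calcium (running total 508.8 mg).
Greedy by best ratio exhausts the cost allowance optimally: 508.8 mg.

508.8 mg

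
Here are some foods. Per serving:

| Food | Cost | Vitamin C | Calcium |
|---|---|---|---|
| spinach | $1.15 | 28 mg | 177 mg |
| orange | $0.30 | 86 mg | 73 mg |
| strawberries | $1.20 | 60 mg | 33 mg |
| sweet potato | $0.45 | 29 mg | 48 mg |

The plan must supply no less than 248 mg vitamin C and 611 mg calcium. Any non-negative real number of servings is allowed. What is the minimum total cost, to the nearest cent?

Minimising a linear cost over {vitamin C ≥ 248, calcium ≥ 611, servings ≥ 0} — the optimum is at a vertex, using one or two foods.
spinach only: max(248/28, 611/177) = 8.857 servings → $10.19.
orange only: max(248/86, 611/73) = 8.37 servings → $2.51.
strawberries only: max(248/60, 611/33) = 18.52 servings → $22.22.
sweet potato only: max(248/29, 611/48) = 12.73 servings → $5.73.
spinach + orange with both tight: 2.614 servings and 2.033 servings → $3.62.
spinach + strawberries with both tight: 2.937 servings and 2.763 servings → $6.69.
spinach + sweet potato with both tight: 1.535 servings and 7.07 servings → $4.95.
orange + strawberries with both targets exact would need a negative amount; discard.
orange + sweet potato: the both-tight solution has a negative serving — not a feasible corner.
strawberries + sweet potato: the both-tight solution has a negative serving — not a feasible corner.
Cheapest feasible corner: $2.51.

$2.51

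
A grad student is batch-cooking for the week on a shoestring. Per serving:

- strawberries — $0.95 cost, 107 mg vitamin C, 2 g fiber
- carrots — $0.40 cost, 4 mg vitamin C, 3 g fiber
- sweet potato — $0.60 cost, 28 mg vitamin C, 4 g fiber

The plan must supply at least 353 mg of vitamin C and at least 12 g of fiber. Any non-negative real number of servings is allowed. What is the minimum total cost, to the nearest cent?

$3.68

This is a tiny linear program; its minimum lies at a vertex of the feasible set. List the vertices and price them.
strawberries only: max(353/107, 12/2) = 6 servings → $5.70.
carrots only: max(353/4, 12/3) = 88.25 servings → $35.30.
sweet potato only: max(353/28, 12/4) = 12.61 servings → $7.56.
strawberries + carrots with both tight: 3.23 servings and 1.847 servings → $3.81.
strawberries + sweet potato with both tight: 2.892 servings and 1.554 servings → $3.68.
carrots + sweet potato: intersection lies outside the first quadrant.
The minimum over all feasible corners is $3.68.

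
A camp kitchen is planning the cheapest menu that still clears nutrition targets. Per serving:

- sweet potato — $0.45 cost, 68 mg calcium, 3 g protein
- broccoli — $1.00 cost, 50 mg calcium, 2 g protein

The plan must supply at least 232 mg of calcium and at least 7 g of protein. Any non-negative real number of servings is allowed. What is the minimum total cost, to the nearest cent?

$1.54

Check every corner: each single food scaled to meet both minima, and each pair solved so both constraints bind.
sweet potato only: max(232/68, 7/3) = 3.412 servings → $1.54.
broccoli only: max(232/50, 7/2) = 4.64 servings → $4.64.
sweet potato + broccoli: the both-tight solution has a negative serving — not a feasible corner.
The minimum over all feasible corners is $1.54.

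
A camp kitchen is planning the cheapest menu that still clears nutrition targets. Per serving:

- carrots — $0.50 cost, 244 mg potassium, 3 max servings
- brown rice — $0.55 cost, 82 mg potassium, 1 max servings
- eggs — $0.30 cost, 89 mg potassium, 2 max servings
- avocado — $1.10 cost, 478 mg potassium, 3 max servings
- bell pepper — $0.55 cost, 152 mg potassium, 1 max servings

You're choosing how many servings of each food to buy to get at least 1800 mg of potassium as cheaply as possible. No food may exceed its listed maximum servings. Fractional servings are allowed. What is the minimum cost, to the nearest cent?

$3.96

Cost per mg of potassium: carrots $0.0020, avocado $0.0023, eggs $0.0034, bell pepper $0.0036, brown rice $0.0067.
Take 3 servings of carrots: +732.0 mg potassium for $1.50 (total $1.50, still need 1068.0 mg).
Take 2.234 servings of avocado: +1068.0 mg potassium for $2.46 (total $3.96, still need 0.0 mg).
Greedy by cheapest-per-mg is optimal for a single linear constraint, so the minimum cost is $3.96.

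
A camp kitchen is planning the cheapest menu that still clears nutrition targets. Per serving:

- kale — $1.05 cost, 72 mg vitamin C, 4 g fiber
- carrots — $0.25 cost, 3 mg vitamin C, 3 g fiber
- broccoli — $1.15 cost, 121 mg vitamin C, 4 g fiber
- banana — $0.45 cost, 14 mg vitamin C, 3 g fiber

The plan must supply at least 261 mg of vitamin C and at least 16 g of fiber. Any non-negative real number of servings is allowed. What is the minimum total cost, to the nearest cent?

With two linear requirements the optimum uses one or two foods; enumerate the corners.
kale only: max(261/72, 16/4) = 4 servings → $4.20.
carrots only: max(261/3, 16/3) = 87 servings → $21.75.
broccoli only: max(261/121, 16/4) = 4 servings → $4.60.
banana only: max(261/14, 16/3) = 18.64 servings → $8.39.
kale + carrots with both tight: 3.603 servings and 0.5294 servings → $3.92.
kale + broccoli: intersection lies outside the first quadrant.
kale + banana with both tight: 3.494 servings and 0.675 servings → $3.97.
carrots + broccoli with both tight: 2.541 servings and 2.094 servings → $3.04.
carrots + banana: intersection lies outside the first quadrant.
broccoli + banana with both tight: 1.821 servings and 2.906 servings → $3.40.
So the least-cost plan costs $3.04.

$3.04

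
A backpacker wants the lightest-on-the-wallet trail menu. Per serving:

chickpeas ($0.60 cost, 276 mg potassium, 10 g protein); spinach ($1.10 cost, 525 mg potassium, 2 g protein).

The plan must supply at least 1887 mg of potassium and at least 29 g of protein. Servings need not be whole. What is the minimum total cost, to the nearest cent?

Check every corner: each single food scaled to meet both minima, and each pair solved so both constraints bind.
chickpeas only: max(1887/276, 29/10) = 6.837 servings → $4.10.
spinach only: max(1887/525, 29/2) = 14.5 servings → $15.95.
chickpeas + spinach with both tight: 2.437 servings and 2.313 servings → $4.01.
The minimum over all feasible corners is $4.01.

$4.01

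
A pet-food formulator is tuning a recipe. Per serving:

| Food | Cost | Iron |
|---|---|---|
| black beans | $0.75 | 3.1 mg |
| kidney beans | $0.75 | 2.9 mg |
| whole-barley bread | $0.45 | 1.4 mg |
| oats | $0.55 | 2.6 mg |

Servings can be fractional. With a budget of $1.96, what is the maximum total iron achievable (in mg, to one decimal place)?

Iron per dollar: oats 4.727, black beans 4.133, kidney beans 3.867, whole-barley bread 3.111.
With no serving limits, spend the whole cost allowance on oats: $1.96 / $0.55 × 2.6 mg = 9.3 mg.

9.3 mg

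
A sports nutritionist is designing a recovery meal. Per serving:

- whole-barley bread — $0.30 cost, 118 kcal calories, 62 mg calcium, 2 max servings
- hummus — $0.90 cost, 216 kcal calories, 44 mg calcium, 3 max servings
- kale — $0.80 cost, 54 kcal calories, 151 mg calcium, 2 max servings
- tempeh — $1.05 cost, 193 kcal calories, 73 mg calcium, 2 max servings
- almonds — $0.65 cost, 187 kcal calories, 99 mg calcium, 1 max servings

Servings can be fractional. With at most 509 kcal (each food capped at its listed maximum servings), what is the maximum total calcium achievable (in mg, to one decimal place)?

513.4 mg

Calcium per kcal: kale 2.796, almonds 0.5294, whole-barley bread 0.5254, tempeh 0.3782, hummus 0.2037.
Take 2 servings of kale: uses 108 kcal, +302.0 mg calcium (running total 302.0 mg).
Take 1 serving of almonds: uses 187 kcal, +99.0 mg calcium (running total 401.0 mg).
Take 1.814 servings of whole-barley bread: uses 214 kcal, +112.4 mg calcium (running total 513.4 mg).
Filling greedily by calcium-per-kcal is optimal for one linear limit, giving 513.4 mg.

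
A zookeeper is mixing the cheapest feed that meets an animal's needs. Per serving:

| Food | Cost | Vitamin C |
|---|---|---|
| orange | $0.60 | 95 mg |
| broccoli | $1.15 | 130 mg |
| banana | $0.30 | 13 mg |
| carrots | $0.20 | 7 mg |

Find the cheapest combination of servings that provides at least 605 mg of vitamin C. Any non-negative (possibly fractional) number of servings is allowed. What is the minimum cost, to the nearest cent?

$3.82

Cost per mg of vitamin C: orange $0.0063, broccoli $0.0088, banana $0.0231, carrots $0.0286.
With no serving limits, use only orange: 605 mg / 95 mg = 6.368 servings × $0.60 = $3.82.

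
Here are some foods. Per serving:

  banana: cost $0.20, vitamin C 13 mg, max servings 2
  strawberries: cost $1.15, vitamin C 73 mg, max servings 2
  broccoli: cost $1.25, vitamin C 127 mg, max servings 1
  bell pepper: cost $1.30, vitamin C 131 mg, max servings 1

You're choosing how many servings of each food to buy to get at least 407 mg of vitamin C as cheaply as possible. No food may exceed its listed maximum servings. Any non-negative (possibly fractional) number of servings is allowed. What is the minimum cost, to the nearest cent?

$4.89

Cost per mg of vitamin C: broccoli $0.0098, bell pepper $0.0099, banana $0.0154, strawberries $0.0158.
Take 1 serving of broccoli: +127.0 mg vitamin C for $1.25 (total $1.25, still need 280.0 mg).
Take 1 serving of bell pepper: +131.0 mg vitamin C for $1.30 (total $2.55, still need 149.0 mg).
Take 2 servings of banana: +26.0 mg vitamin C for $0.40 (total $2.95, still need 123.0 mg).
Take 1.685 servings of strawberries: +123.0 mg vitamin C for $1.94 (total $4.89, still need 0.0 mg).
Filling from the cheapest source first is optimal under one linear minimum: $4.89.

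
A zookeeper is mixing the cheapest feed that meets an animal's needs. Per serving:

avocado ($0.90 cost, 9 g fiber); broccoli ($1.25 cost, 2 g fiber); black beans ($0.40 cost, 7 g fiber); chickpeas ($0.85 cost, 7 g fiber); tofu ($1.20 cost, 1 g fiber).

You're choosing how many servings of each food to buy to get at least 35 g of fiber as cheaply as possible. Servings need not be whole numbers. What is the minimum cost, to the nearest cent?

Cost per g of fiber: black beans $0.0571, avocado $0.1000, chickpeas $0.1214, broccoli $0.6250, tofu $1.2000.
With no serving limits, use only black beans: 35 g / 7 g = 5 servings × $0.40 = $2.00.

$2.00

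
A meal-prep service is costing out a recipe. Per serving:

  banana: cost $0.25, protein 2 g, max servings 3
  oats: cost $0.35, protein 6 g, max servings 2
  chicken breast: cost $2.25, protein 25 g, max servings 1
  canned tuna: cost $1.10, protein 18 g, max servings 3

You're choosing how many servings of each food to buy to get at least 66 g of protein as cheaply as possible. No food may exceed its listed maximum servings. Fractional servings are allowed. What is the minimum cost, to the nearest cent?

$4.00

Cost per g of protein: oats $0.0583, canned tuna $0.0611, chicken breast $0.0900, banana $0.1250.
Take 2 servings of oats: +12.0 g protein for $0.70 (total $0.70, still need 54.0 g).
Take 3 servings of canned tuna: +54.0 g protein for $3.30 (total $4.00, still need 0.0 g).
Filling from the cheapest source first is optimal under one linear minimum: $4.00.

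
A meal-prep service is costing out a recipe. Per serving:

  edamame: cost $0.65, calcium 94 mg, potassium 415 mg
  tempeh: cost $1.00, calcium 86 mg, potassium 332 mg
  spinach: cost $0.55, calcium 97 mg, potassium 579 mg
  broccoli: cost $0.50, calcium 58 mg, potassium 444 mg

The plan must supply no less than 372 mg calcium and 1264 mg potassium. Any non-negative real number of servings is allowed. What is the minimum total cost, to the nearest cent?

$2.11

Check every corner: each single food scaled to meet both minima, and each pair solved so both constraints bind.
edamame only: max(372/94, 1264/415) = 3.957 servings → $2.57.
tempeh only: max(372/86, 1264/332) = 4.326 servings → $4.33.
spinach only: max(372/97, 1264/579) = 3.835 servings → $2.11.
broccoli only: max(372/58, 1264/444) = 6.414 servings → $3.21.
edamame + tempeh with both targets exact would need a negative amount; discard.
edamame + spinach: intersection lies outside the first quadrant.
edamame + broccoli: intersection lies outside the first quadrant.
tempeh + spinach: the both-tight solution has a negative serving — not a feasible corner.
tempeh + broccoli with both targets exact would need a negative amount; discard.
spinach + broccoli: the both-tight solution has a negative serving — not a feasible corner.
Cheapest feasible corner: $2.11.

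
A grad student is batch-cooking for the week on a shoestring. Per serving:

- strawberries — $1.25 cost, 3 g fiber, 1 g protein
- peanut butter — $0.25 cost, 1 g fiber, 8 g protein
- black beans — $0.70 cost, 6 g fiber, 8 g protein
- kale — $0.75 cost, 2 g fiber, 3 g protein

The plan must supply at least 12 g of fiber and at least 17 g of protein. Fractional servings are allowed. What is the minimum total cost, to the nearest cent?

At the optimum either one food covers both requirements or two foods hit both targets exactly; no other combination can be cheaper.
strawberries only: max(12/3, 17/1) = 17 servings → $21.25.
peanut butter only: max(12/1, 17/8) = 12 servings → $3.00.
black beans only: max(12/6, 17/8) = 2.125 servings → $1.49.
kale only: max(12/2, 17/3) = 6 servings → $4.50.
strawberries + peanut butter with both tight: 3.435 servings and 1.696 servings → $4.72.
strawberries + black beans: intersection lies outside the first quadrant.
strawberries + kale with both tight: 0.2857 servings and 5.571 servings → $4.54.
peanut butter + black beans with both tight: 0.15 servings and 1.975 servings → $1.42.
peanut butter + kale: intersection lies outside the first quadrant.
black beans + kale with both tight: 1 serving and 3 servings → $2.95.
The minimum over all feasible corners is $1.42.

$1.42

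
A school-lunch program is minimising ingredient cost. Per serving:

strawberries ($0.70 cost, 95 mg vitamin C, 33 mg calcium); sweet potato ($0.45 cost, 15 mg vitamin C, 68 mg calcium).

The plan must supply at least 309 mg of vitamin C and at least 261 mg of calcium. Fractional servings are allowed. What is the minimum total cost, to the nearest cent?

strawberries only: max(309/95, 261/33) = 7.909 servings → $5.54.
sweet potato only: max(309/15, 261/68) = 20.6 servings → $9.27.
strawberries + sweet potato with both tight: 2.866 servings and 2.447 servings → $3.11.
The minimum over all feasible corners is $3.11.

$3.11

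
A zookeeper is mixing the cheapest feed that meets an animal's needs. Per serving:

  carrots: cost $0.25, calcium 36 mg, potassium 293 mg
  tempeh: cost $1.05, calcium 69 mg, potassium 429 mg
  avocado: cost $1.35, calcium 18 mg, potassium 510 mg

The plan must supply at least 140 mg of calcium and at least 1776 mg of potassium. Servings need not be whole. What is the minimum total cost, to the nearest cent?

Two binding constraints pin down two serving amounts, so the optimal mix uses at most two foods. The candidates are each food alone (scaled to the tighter of calcium/potassium) and each pair with both constraints tight.
carrots only: max(140/36, 1776/293) = 6.061 servings → $1.52.
tempeh only: max(140/69, 1776/429) = 4.14 servings → $4.35.
avocado only: max(140/18, 1776/510) = 7.778 servings → $10.50.
carrots + tempeh with both targets exact would need a negative amount; discard.
carrots + avocado with both tight: 3.013 servings and 1.751 servings → $3.12.
tempeh + avocado with both tight: 1.436 servings and 2.275 servings → $4.58.
Cheapest feasible corner: $1.52.

$1.52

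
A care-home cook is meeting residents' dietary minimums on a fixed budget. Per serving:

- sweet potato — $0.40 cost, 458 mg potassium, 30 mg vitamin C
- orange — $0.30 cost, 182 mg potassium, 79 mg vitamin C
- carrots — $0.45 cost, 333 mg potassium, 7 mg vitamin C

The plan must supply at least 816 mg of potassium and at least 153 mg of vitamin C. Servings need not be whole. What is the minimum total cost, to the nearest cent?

With two linear requirements the optimum uses one or two foods; enumerate the corners.
sweet potato only: max(816/458, 153/30) = 5.1 servings → $2.04.
orange only: max(816/182, 153/79) = 4.484 servings → $1.35.
carrots only: max(816/333, 153/7) = 21.86 servings → $9.84.
sweet potato + orange with both tight: 1.192 servings and 1.484 servings → $0.92.
sweet potato + carrots with both targets exact would need a negative amount; discard.
orange + carrots with both tight: 1.807 servings and 1.463 servings → $1.20.
Cheapest feasible corner: $0.92.

$0.92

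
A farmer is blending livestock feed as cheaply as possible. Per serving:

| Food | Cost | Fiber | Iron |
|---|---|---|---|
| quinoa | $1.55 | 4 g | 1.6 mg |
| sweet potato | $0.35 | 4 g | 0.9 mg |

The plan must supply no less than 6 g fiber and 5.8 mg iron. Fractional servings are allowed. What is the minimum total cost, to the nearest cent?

$2.26

This is a tiny linear program; its minimum lies at a vertex of the feasible set. List the vertices and price them.
quinoa only: max(6/4, 5.8/1.6) = 3.625 servings → $5.62.
sweet potato only: max(6/4, 5.8/0.9) = 6.444 servings → $2.26.
quinoa + sweet potato: the both-tight solution has a negative serving — not a feasible corner.
The minimum over all feasible corners is $2.26.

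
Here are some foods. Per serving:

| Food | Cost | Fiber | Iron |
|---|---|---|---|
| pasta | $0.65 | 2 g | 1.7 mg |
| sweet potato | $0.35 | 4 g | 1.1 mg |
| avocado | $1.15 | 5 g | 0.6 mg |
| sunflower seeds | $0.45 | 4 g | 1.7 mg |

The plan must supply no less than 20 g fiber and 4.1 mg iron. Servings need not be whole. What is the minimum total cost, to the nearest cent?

$1.75

Check every corner: each single food scaled to meet both minima, and each pair solved so both constraints bind.
pasta only: max(20/2, 4.1/1.7) = 10 servings → $6.50.
sweet potato only: max(20/4, 4.1/1.1) = 5 servings → $1.75.
avocado only: max(20/5, 4.1/0.6) = 6.833 servings → $7.86.
sunflower seeds only: max(20/4, 4.1/1.7) = 5 servings → $2.25.
pasta + sweet potato with both targets exact would need a negative amount; discard.
pasta + avocado with both tight: 1.164 servings and 3.534 servings → $4.82.
pasta + sunflower seeds with both targets exact would need a negative amount; discard.
sweet potato + avocado with both tight: 2.742 servings and 1.806 servings → $3.04.
sweet potato + sunflower seeds with both targets exact would need a negative amount; discard.
avocado + sunflower seeds with both tight: 2.885 servings and 1.393 servings → $3.95.
Cheapest feasible corner: $1.75.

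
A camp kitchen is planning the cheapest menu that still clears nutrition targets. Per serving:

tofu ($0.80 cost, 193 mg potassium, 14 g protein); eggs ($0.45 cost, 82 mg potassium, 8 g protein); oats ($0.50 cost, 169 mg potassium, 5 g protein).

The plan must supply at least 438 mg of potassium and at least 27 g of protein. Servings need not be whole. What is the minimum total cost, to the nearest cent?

tofu only: max(438/193, 27/14) = 2.269 servings → $1.82.
eggs only: max(438/82, 27/8) = 5.341 servings → $2.40.
oats only: max(438/169, 27/5) = 5.4 servings → $2.70.
tofu + eggs: the both-tight solution has a negative serving — not a feasible corner.
tofu + oats with both tight: 1.694 servings and 0.6574 servings → $1.68.
eggs + oats with both tight: 2.519 servings and 1.369 servings → $1.82.
So the least-cost plan costs $1.68.

$1.68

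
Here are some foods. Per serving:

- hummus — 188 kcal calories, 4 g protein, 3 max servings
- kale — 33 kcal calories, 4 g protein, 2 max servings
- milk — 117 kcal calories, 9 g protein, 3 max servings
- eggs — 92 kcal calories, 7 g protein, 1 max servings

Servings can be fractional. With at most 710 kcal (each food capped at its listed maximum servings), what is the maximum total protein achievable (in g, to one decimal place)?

Protein per kcal: kale 0.1212, milk 0.07692, eggs 0.07609, hummus 0.02128.
Take 2 servings of kale: uses 66 kcal, +8.0 g protein (running total 8.0 g).
Take 3 servings of milk: uses 351 kcal, +27.0 g protein (running total 35.0 g).
Take 1 serving of eggs: uses 92 kcal, +7.0 g protein (running total 42.0 g).
Take 1.069 servings of hummus: uses 201 kcal, +4.3 g protein (running total 46.3 g).
Greedy by best ratio exhausts the calories allowance optimally: 46.3 g.

46.3 g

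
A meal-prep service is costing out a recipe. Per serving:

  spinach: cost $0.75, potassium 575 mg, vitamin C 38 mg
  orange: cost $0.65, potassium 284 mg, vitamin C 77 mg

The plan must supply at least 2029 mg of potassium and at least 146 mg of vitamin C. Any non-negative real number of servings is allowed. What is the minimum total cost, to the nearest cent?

spinach only: max(2029/575, 146/38) = 3.842 servings → $2.88.
orange only: max(2029/284, 146/77) = 7.144 servings → $4.64.
spinach + orange with both tight: 3.428 servings and 0.2045 servings → $2.70.
The minimum over all feasible corners is $2.70.

$2.70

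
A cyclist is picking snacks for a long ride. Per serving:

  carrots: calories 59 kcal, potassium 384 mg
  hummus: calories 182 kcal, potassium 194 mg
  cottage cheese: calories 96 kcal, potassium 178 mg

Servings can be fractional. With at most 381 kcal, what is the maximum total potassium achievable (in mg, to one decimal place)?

2479.7 mg

Potassium per kcal: carrots 6.508, cottage cheese 1.854, hummus 1.066.
With no serving limits, spend the whole calories allowance on carrots: 381 kcal / 59 kcal × 384 mg = 2479.7 mg.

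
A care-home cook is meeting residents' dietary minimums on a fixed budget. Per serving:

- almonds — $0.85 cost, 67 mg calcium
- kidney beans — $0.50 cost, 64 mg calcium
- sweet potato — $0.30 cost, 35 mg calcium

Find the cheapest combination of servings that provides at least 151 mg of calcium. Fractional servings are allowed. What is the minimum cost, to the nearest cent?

$1.18

Cost per mg of calcium: kidney beans $0.0078, sweet potato $0.0086, almonds $0.0127.
With no serving limits, use only kidney beans: 151 mg / 64 mg = 2.359 servings × $0.50 = $1.18.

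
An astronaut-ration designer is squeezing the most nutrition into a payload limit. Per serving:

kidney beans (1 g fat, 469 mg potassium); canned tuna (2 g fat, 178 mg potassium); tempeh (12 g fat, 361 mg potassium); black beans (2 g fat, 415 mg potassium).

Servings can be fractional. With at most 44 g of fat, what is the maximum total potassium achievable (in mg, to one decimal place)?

Potassium per g fat: kidney beans 469, black beans 207.5, canned tuna 89, tempeh 30.08.
With no serving limits, spend the whole fat allowance on kidney beans: 44 g / 1 g × 469 mg = 20636.0 mg.

20636.0 mg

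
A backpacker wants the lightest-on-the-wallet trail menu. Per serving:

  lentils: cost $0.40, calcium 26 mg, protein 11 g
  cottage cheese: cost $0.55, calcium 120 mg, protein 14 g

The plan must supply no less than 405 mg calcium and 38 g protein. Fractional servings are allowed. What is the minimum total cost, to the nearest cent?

$1.86

Compare the cost at each extreme point of the feasible region.
lentils only: max(405/26, 38/11) = 15.58 servings → $6.23.
cottage cheese only: max(405/120, 38/14) = 3.375 servings → $1.86.
lentils + cottage cheese: intersection lies outside the first quadrant.
So the least-cost plan costs $1.86.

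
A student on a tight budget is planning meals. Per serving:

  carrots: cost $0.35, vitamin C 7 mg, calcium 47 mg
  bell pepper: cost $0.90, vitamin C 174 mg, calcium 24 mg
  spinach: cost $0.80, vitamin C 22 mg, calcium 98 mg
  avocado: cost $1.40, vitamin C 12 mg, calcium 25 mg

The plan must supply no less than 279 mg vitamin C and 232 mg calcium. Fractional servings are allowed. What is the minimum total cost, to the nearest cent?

$2.76

This is a tiny linear program; its minimum lies at a vertex of the feasible set. List the vertices and price them.
carrots only: max(279/7, 232/47) = 39.86 servings → $13.95.
bell pepper only: max(279/174, 232/24) = 9.667 servings → $8.70.
spinach only: max(279/22, 232/98) = 12.68 servings → $10.15.
avocado only: max(279/12, 232/25) = 23.25 servings → $32.55.
carrots + bell pepper with both tight: 4.204 servings and 1.434 servings → $2.76.
carrots + spinach: intersection lies outside the first quadrant.
carrots + avocado with both targets exact would need a negative amount; discard.
bell pepper + spinach with both tight: 1.346 servings and 2.038 servings → $2.84.
bell pepper + avocado with both tight: 1.032 servings and 8.29 servings → $12.53.
spinach + avocado: the both-tight solution has a negative serving — not a feasible corner.
The minimum over all feasible corners is $2.76.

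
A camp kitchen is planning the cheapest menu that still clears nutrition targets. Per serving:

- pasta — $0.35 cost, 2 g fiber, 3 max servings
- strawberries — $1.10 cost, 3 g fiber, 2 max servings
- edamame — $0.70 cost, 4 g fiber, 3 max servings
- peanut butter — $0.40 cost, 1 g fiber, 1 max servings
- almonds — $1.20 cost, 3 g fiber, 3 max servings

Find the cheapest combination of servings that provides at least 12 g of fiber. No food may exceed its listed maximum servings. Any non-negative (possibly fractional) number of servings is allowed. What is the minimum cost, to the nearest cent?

Cost per g of fiber: pasta $0.1750, edamame $0.1750, strawberries $0.3667, peanut butter $0.4000, almonds $0.4000.
Take 3 servings of pasta: +6.0 g fiber for $1.05 (total $1.05, still need 6.0 g).
Take 1.5 servings of edamame: +6.0 g fiber for $1.05 (total $2.10, still need 0.0 g).
Greedy by cheapest-per-g is optimal for a single linear constraint, so the minimum cost is $2.10.

$2.10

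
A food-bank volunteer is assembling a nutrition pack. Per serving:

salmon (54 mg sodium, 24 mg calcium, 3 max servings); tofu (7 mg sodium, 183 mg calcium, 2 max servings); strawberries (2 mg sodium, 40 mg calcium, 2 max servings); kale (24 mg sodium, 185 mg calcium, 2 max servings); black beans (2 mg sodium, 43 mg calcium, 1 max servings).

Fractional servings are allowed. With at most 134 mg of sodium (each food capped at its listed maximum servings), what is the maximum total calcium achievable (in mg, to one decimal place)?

888.3 mg

Calcium per mg sodium: tofu 26.14, black beans 21.5, strawberries 20, kale 7.708, salmon 0.4444.
Take 2 servings of tofu: uses 14 mg sodium, +366.0 mg calcium (running total 366.0 mg).
Take 1 serving of black beans: uses 2 mg sodium, +43.0 mg calcium (running total 409.0 mg).
Take 2 servings of strawberries: uses 4 mg sodium, +80.0 mg calcium (running total 489.0 mg).
Take 2 servings of kale: uses 48 mg sodium, +370.0 mg calcium (running total 859.0 mg).
Take 1.222 servings of salmon: uses 66 mg sodium, +29.3 mg calcium (running total 888.3 mg).
Greedy by best ratio exhausts the sodium allowance optimally: 888.3 mg.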